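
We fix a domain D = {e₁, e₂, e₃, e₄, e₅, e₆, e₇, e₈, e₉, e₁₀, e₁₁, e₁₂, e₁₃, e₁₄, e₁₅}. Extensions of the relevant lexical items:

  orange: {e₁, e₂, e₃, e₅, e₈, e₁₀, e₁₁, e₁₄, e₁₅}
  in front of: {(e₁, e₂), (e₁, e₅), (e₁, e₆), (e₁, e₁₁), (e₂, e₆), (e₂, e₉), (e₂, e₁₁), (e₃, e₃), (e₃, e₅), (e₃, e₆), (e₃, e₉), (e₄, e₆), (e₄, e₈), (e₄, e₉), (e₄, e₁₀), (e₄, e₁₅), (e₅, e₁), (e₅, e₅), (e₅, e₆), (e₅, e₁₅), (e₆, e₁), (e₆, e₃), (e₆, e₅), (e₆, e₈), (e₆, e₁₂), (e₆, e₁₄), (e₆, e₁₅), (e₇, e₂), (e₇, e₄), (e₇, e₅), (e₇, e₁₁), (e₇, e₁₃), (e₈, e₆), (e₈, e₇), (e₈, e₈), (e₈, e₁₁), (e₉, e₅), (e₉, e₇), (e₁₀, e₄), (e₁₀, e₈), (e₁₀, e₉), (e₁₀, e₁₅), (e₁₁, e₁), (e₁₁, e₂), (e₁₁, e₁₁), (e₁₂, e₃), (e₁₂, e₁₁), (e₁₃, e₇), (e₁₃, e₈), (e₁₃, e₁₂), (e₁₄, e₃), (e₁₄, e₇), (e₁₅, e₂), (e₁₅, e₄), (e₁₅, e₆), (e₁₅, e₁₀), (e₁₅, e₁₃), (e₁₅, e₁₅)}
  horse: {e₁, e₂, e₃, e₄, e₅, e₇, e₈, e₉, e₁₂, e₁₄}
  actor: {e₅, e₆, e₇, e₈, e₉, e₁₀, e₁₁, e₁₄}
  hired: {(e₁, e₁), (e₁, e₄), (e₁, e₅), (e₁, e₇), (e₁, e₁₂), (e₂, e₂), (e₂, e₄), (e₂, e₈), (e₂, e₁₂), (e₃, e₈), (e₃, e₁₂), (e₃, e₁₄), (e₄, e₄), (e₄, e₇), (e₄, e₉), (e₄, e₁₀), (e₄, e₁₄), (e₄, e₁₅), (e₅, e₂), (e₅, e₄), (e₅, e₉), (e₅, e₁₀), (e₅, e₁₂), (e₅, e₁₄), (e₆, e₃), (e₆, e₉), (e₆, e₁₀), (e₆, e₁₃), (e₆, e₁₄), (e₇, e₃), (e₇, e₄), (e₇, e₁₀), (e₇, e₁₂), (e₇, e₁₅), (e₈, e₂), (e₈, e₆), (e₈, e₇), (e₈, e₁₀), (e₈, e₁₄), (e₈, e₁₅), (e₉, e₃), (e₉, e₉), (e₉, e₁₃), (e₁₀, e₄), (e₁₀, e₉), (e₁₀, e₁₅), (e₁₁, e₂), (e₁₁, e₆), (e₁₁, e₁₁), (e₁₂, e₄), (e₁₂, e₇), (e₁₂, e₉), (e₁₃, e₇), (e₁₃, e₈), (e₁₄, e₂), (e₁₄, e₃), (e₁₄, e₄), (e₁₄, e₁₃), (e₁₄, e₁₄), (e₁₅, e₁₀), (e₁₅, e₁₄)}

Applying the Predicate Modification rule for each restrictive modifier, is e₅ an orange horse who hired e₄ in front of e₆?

⟦who hired e₄⟧ = {x : ⟨x, e₄⟩ ∈ ⟦hired⟧} = {e₁, e₂, e₄, e₅, e₇, e₁₀, e₁₂, e₁₄}
⟦in front of e₆⟧ = {x : ⟨x, e₆⟩ ∈ ⟦in front of⟧} = {e₁, e₂, e₃, e₄, e₅, e₈, e₁₅}
⟦horse⟧ = {e₁, e₂, e₃, e₄, e₅, e₇, e₈, e₉, e₁₂, e₁₄}
… ∩ ⟦who hired e₄⟧ = {e₁, e₂, e₃, e₄, e₅, e₇, e₈, e₉, e₁₂, e₁₄} ∩ {e₁, e₂, e₄, e₅, e₇, e₁₀, e₁₂, e₁₄} = {e₁, e₂, e₄, e₅, e₇, e₁₂, e₁₄}
… ∩ ⟦in front of e₆⟧ = {e₁, e₂, e₄, e₅, e₇, e₁₂, e₁₄} ∩ {e₁, e₂, e₃, e₄, e₅, e₈, e₁₅} = {e₁, e₂, e₄, e₅}
… ∩ ⟦orange⟧ = {e₁, e₂, e₄, e₅} ∩ {e₁, e₂, e₃, e₅, e₈, e₁₀, e₁₁, e₁₄, e₁₅} = {e₁, e₂, e₅}
⟦orange horse who hired e₄ in front of e₆⟧ = {e₁, e₂, e₅}; e₅ ∈ this set.

yes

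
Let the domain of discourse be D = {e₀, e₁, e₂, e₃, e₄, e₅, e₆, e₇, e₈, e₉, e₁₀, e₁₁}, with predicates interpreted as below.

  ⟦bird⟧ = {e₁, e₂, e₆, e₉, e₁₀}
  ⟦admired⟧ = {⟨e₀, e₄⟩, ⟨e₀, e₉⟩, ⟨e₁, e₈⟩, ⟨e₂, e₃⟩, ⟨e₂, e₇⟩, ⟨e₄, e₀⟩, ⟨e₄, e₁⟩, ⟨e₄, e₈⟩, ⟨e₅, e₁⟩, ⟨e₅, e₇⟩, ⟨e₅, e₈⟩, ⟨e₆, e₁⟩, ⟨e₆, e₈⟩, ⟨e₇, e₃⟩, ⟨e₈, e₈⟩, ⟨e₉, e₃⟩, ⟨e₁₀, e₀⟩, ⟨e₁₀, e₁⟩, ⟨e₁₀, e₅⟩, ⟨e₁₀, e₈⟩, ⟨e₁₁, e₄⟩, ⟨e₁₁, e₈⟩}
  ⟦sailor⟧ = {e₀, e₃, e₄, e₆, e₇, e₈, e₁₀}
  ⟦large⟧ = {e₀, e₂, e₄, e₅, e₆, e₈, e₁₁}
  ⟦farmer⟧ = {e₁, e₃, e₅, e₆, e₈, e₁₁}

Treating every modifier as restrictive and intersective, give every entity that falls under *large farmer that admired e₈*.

⟦that admired e₈⟧ = {x : ⟨x, e₈⟩ ∈ ⟦admired⟧} = {e₁, e₄, e₅, e₆, e₈, e₁₀, e₁₁}
⟦farmer⟧ = {e₁, e₃, e₅, e₆, e₈, e₁₁}
… ∩ ⟦that admired e₈⟧ = {e₁, e₃, e₅, e₆, e₈, e₁₁} ∩ {e₁, e₄, e₅, e₆, e₈, e₁₀, e₁₁} = {e₁, e₅, e₆, e₈, e₁₁}
… ∩ ⟦large⟧ = {e₁, e₅, e₆, e₈, e₁₁} ∩ {e₀, e₂, e₄, e₅, e₆, e₈, e₁₁} = {e₅, e₆, e₈, e₁₁}
So ⟦large farmer that admired e₈⟧ = {e₅, e₆, e₈, e₁₁}.

{e₅, e₆, e₈, e₁₁}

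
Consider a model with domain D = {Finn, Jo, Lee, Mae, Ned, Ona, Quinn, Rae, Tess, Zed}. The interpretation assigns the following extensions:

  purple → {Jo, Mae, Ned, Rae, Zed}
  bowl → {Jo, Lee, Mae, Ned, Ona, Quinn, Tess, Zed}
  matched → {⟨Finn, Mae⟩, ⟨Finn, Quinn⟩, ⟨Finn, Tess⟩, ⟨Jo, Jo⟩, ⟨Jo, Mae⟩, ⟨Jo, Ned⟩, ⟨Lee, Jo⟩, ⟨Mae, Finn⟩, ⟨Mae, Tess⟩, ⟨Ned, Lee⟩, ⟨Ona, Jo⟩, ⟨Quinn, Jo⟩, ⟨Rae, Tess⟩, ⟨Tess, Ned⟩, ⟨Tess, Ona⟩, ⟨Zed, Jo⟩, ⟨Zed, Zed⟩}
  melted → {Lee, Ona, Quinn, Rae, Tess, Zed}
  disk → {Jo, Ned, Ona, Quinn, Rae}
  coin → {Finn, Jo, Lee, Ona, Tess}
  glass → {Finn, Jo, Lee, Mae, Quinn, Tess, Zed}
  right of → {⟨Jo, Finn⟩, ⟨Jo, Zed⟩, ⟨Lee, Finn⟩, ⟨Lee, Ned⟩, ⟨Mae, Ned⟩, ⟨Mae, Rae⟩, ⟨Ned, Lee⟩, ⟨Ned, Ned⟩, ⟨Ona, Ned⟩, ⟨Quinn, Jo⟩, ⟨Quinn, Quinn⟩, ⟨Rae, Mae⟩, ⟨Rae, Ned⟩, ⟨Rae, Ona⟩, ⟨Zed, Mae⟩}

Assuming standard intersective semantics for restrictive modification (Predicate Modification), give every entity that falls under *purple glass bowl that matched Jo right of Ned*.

⟦that matched Jo⟧ = {x : ⟨x, Jo⟩ ∈ ⟦matched⟧} = {Jo, Lee, Ona, Quinn, Zed}
⟦right of Ned⟧ = {x : ⟨x, Ned⟩ ∈ ⟦right of⟧} = {Lee, Mae, Ned, Ona, Rae}
⟦bowl⟧ = {Jo, Lee, Mae, Ned, Ona, Quinn, Tess, Zed}
… ∩ ⟦that matched Jo⟧ = {Jo, Lee, Mae, Ned, Ona, Quinn, Tess, Zed} ∩ {Jo, Lee, Ona, Quinn, Zed} = {Jo, Lee, Ona, Quinn, Zed}
… ∩ ⟦right of Ned⟧ = {Jo, Lee, Ona, Quinn, Zed} ∩ {Lee, Mae, Ned, Ona, Rae} = {Lee, Ona}
… ∩ ⟦purple⟧ = {Lee, Ona} ∩ {Jo, Mae, Ned, Rae, Zed} = ∅
… ∩ ⟦glass⟧ = ∅ ∩ {Finn, Jo, Lee, Mae, Quinn, Tess, Zed} = ∅
So ⟦purple glass bowl that matched Jo right of Ned⟧ = {}.

{}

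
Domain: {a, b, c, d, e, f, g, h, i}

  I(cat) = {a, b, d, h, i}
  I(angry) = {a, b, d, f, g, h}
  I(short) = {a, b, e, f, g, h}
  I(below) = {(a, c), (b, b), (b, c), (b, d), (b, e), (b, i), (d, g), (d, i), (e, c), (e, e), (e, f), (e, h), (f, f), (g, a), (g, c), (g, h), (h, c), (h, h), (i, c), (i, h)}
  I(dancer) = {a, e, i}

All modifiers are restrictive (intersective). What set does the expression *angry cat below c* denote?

{a, b, h}

⟦below c⟧ = {x : ⟨x, c⟩ ∈ ⟦below⟧} = {a, b, e, g, h, i}
⟦cat⟧ = {a, b, d, h, i}
… ∩ ⟦below c⟧ = {a, b, d, h, i} ∩ {a, b, e, g, h, i} = {a, b, h, i}
… ∩ ⟦angry⟧ = {a, b, h, i} ∩ {a, b, d, f, g, h} = {a, b, h}
So ⟦angry cat below c⟧ = {a, b, h}.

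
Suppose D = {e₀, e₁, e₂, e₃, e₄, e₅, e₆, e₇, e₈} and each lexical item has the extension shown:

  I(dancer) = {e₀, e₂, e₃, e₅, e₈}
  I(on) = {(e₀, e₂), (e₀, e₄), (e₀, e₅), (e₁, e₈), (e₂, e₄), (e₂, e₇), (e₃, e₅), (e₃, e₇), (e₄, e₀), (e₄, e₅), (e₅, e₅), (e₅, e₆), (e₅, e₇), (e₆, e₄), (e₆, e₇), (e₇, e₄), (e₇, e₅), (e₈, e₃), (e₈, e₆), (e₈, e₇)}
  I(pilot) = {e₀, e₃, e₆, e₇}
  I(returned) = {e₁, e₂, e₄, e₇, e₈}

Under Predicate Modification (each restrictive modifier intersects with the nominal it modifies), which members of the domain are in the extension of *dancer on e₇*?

⟦on e₇⟧ = {x : ⟨x, e₇⟩ ∈ ⟦on⟧} = {e₂, e₃, e₅, e₆, e₈}
⟦dancer⟧ = {e₀, e₂, e₃, e₅, e₈}
… ∩ ⟦on e₇⟧ = {e₀, e₂, e₃, e₅, e₈} ∩ {e₂, e₃, e₅, e₆, e₈} = {e₂, e₃, e₅, e₈}
So ⟦dancer on e₇⟧ = {e₂, e₃, e₅, e₈}.

{e₂, e₃, e₅, e₈}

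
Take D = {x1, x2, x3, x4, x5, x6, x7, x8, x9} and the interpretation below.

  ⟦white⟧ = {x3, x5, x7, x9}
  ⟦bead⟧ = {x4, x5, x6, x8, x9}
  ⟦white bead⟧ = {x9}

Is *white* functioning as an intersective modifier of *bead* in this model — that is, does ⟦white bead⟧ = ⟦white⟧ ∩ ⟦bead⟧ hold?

⟦white⟧ ∩ ⟦bead⟧ = {x3, x5, x7, x9} ∩ {x4, x5, x6, x8, x9} = {x5, x9}
Observed ⟦white bead⟧ = {x9}.
These differ, so the modifier is not intersective in this model.

no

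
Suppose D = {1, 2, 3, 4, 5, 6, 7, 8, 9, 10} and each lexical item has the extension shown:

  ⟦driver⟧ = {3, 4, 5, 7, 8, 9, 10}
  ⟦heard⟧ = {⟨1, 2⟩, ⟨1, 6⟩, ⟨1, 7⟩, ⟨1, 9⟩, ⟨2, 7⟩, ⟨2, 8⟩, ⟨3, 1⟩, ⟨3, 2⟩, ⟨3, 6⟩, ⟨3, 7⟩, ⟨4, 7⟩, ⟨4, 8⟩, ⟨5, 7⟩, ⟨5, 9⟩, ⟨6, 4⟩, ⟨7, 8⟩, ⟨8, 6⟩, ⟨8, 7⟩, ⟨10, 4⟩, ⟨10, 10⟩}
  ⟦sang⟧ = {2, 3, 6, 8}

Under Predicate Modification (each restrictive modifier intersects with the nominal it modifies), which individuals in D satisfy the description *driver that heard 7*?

⟦that heard 7⟧ = {x : ⟨x, 7⟩ ∈ ⟦heard⟧} = {1, 2, 3, 4, 5, 8}
⟦driver⟧ = {3, 4, 5, 7, 8, 9, 10}
… ∩ ⟦that heard 7⟧ = {3, 4, 5, 7, 8, 9, 10} ∩ {1, 2, 3, 4, 5, 8} = {3, 4, 5, 8}
So ⟦driver that heard 7⟧ = {3, 4, 5, 8}.

{3, 4, 5, 8}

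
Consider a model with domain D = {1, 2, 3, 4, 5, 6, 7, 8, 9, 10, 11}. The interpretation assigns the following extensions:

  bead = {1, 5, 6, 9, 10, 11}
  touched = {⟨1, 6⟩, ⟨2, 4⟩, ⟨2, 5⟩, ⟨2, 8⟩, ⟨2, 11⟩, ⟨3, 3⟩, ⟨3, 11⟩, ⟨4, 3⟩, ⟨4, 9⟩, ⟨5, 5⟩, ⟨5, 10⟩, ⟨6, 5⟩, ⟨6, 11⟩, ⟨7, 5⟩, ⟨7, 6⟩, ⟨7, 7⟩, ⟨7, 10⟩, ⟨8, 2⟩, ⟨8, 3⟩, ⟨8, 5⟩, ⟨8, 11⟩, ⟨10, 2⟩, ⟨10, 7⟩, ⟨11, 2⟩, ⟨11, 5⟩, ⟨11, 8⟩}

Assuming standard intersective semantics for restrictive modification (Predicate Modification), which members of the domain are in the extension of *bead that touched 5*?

{5, 6, 11}

⟦that touched 5⟧ = {x : ⟨x, 5⟩ ∈ ⟦touched⟧} = {2, 5, 6, 7, 8, 11}
⟦bead⟧ = {1, 5, 6, 9, 10, 11}
… ∩ ⟦that touched 5⟧ = {1, 5, 6, 9, 10, 11} ∩ {2, 5, 6, 7, 8, 11} = {5, 6, 11}
So ⟦bead that touched 5⟧ = {5, 6, 11}.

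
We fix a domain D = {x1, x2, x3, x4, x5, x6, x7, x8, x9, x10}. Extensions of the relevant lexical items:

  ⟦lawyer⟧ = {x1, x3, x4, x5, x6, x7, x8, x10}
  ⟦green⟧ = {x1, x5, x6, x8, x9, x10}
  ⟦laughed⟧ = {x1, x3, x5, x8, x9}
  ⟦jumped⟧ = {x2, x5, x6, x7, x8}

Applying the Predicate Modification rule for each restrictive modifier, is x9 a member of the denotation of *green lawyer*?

⟦lawyer⟧ = {x1, x3, x4, x5, x6, x7, x8, x10}
… ∩ ⟦green⟧ = {x1, x3, x4, x5, x6, x7, x8, x10} ∩ {x1, x5, x6, x8, x9, x10} = {x1, x5, x6, x8, x10}
⟦green lawyer⟧ = {x1, x5, x6, x8, x10}; x9 ∉ this set.

no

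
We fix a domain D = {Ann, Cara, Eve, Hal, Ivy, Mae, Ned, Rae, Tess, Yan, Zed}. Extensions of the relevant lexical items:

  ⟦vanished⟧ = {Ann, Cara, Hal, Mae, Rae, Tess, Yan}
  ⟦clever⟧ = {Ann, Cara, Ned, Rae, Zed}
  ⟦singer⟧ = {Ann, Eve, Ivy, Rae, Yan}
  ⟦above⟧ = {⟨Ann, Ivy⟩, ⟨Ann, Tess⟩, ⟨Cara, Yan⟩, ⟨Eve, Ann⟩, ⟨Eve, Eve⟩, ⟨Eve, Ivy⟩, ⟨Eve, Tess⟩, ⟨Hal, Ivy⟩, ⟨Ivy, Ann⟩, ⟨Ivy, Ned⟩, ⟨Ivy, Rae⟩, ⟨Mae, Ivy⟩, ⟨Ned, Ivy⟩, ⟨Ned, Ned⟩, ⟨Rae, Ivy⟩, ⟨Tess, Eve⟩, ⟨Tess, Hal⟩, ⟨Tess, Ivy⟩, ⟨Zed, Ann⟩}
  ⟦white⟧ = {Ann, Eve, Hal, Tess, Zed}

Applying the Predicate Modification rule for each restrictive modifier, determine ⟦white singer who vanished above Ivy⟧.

⟦who vanished⟧ = ⟦vanished⟧ = {Ann, Cara, Hal, Mae, Rae, Tess, Yan}
⟦above Ivy⟧ = {x : ⟨x, Ivy⟩ ∈ ⟦above⟧} = {Ann, Eve, Hal, Mae, Ned, Rae, Tess}
⟦singer⟧ = {Ann, Eve, Ivy, Rae, Yan}
… ∩ ⟦who vanished⟧ = {Ann, Eve, Ivy, Rae, Yan} ∩ {Ann, Cara, Hal, Mae, Rae, Tess, Yan} = {Ann, Rae, Yan}
… ∩ ⟦above Ivy⟧ = {Ann, Rae, Yan} ∩ {Ann, Eve, Hal, Mae, Ned, Rae, Tess} = {Ann, Rae}
… ∩ ⟦white⟧ = {Ann, Rae} ∩ {Ann, Eve, Hal, Tess, Zed} = {Ann}
So ⟦white singer who vanished above Ivy⟧ = {Ann}.

{Ann}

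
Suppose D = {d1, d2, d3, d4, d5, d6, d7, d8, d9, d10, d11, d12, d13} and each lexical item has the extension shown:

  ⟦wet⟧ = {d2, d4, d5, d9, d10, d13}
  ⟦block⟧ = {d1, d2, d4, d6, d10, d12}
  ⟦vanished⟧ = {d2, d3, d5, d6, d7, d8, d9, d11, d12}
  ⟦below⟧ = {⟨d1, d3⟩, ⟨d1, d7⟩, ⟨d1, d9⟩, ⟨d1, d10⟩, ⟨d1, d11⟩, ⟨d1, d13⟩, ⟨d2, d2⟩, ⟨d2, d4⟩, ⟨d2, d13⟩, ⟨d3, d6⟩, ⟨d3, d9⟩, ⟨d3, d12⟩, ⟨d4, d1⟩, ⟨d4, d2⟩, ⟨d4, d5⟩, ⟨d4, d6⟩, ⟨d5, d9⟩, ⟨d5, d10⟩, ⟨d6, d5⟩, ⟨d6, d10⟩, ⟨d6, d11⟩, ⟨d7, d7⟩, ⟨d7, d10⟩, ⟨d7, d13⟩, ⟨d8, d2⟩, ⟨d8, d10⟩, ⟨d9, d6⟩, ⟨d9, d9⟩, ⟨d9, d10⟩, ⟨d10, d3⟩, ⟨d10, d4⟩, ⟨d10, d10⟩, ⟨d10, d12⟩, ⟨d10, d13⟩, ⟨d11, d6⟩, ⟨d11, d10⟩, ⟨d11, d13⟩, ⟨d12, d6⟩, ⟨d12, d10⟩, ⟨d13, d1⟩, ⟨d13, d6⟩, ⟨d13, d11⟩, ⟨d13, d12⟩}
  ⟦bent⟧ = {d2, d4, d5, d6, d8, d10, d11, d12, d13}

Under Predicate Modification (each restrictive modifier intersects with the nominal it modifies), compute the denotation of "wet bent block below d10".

{d10}

⟦below d10⟧ = {x : ⟨x, d10⟩ ∈ ⟦below⟧} = {d1, d5, d6, d7, d8, d9, d10, d11, d12}
⟦block⟧ = {d1, d2, d4, d6, d10, d12}
… ∩ ⟦below d10⟧ = {d1, d2, d4, d6, d10, d12} ∩ {d1, d5, d6, d7, d8, d9, d10, d11, d12} = {d1, d6, d10, d12}
… ∩ ⟦wet⟧ = {d1, d6, d10, d12} ∩ {d2, d4, d5, d9, d10, d13} = {d10}
… ∩ ⟦bent⟧ = {d10} ∩ {d2, d4, d5, d6, d8, d10, d11, d12, d13} = {d10}
So ⟦wet bent block below d10⟧ = {d10}.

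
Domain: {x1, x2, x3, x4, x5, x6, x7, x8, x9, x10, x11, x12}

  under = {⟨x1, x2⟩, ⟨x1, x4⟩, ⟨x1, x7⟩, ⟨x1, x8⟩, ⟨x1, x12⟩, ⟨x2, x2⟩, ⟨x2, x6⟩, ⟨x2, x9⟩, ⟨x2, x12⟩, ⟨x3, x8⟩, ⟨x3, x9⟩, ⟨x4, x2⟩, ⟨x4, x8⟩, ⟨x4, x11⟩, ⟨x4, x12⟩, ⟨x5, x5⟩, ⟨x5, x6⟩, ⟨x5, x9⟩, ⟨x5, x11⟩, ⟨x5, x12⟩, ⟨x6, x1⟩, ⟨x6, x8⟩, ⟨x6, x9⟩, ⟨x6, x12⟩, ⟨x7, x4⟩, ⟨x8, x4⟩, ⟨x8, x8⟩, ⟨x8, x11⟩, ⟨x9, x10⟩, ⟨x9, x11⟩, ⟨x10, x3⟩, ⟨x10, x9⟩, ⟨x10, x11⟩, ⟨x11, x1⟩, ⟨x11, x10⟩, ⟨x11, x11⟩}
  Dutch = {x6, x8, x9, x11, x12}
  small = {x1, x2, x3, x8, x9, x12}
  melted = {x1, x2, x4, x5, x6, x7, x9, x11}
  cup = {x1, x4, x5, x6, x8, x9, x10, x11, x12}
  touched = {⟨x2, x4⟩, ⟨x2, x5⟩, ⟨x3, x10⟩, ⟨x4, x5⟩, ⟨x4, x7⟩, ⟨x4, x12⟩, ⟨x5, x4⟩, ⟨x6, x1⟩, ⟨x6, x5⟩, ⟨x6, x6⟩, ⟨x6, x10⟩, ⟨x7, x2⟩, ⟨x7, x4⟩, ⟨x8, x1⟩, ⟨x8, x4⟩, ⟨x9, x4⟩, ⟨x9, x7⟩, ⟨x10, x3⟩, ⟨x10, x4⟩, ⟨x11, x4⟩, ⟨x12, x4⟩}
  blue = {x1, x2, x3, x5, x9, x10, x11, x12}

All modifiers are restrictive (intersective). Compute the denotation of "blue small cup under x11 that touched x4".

{x9}

⟦under x11⟧ = {x : ⟨x, x11⟩ ∈ ⟦under⟧} = {x4, x5, x8, x9, x10, x11}
⟦that touched x4⟧ = {x : ⟨x, x4⟩ ∈ ⟦touched⟧} = {x2, x5, x7, x8, x9, x10, x11, x12}
⟦cup⟧ = {x1, x4, x5, x6, x8, x9, x10, x11, x12}
… ∩ ⟦under x11⟧ = {x1, x4, x5, x6, x8, x9, x10, x11, x12} ∩ {x4, x5, x8, x9, x10, x11} = {x4, x5, x8, x9, x10, x11}
… ∩ ⟦that touched x4⟧ = {x4, x5, x8, x9, x10, x11} ∩ {x2, x5, x7, x8, x9, x10, x11, x12} = {x5, x8, x9, x10, x11}
… ∩ ⟦blue⟧ = {x5, x8, x9, x10, x11} ∩ {x1, x2, x3, x5, x9, x10, x11, x12} = {x5, x9, x10, x11}
… ∩ ⟦small⟧ = {x5, x9, x10, x11} ∩ {x1, x2, x3, x8, x9, x12} = {x9}
So ⟦blue small cup under x11 that touched x4⟧ = {x9}.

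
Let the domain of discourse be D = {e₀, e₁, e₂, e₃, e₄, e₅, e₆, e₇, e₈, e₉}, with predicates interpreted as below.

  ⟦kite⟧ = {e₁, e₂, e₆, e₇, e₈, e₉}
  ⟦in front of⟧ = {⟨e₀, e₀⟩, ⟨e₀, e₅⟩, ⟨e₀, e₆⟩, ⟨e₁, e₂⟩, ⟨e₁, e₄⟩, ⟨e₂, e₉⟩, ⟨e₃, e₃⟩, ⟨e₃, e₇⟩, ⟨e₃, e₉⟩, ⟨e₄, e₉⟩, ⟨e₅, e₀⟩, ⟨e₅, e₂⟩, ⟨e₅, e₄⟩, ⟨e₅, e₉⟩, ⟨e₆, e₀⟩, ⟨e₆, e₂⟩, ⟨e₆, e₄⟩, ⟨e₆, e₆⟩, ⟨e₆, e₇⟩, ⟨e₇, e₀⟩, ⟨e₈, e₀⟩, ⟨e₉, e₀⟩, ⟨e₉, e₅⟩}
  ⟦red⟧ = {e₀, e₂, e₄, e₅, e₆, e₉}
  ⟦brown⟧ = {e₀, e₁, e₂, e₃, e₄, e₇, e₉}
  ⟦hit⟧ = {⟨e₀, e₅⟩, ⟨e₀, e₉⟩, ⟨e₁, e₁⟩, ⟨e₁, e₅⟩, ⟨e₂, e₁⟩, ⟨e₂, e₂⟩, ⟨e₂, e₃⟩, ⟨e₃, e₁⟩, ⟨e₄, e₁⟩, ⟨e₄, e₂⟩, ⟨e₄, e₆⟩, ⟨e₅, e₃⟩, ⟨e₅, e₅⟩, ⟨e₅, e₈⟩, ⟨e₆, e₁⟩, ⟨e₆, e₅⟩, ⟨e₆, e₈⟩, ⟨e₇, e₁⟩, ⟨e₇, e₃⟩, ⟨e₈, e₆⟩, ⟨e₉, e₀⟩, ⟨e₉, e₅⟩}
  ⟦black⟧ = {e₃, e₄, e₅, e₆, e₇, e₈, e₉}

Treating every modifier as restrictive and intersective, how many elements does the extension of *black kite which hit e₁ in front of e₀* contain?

2

⟦which hit e₁⟧ = {x : ⟨x, e₁⟩ ∈ ⟦hit⟧} = {e₁, e₂, e₃, e₄, e₆, e₇}
⟦in front of e₀⟧ = {x : ⟨x, e₀⟩ ∈ ⟦in front of⟧} = {e₀, e₅, e₆, e₇, e₈, e₉}
⟦kite⟧ = {e₁, e₂, e₆, e₇, e₈, e₉}
… ∩ ⟦which hit e₁⟧ = {e₁, e₂, e₆, e₇, e₈, e₉} ∩ {e₁, e₂, e₃, e₄, e₆, e₇} = {e₁, e₂, e₆, e₇}
… ∩ ⟦in front of e₀⟧ = {e₁, e₂, e₆, e₇} ∩ {e₀, e₅, e₆, e₇, e₈, e₉} = {e₆, e₇}
… ∩ ⟦black⟧ = {e₆, e₇} ∩ {e₃, e₄, e₅, e₆, e₇, e₈, e₉} = {e₆, e₇}
⟦black kite which hit e₁ in front of e₀⟧ = {e₆, e₇}, so the cardinality is 2.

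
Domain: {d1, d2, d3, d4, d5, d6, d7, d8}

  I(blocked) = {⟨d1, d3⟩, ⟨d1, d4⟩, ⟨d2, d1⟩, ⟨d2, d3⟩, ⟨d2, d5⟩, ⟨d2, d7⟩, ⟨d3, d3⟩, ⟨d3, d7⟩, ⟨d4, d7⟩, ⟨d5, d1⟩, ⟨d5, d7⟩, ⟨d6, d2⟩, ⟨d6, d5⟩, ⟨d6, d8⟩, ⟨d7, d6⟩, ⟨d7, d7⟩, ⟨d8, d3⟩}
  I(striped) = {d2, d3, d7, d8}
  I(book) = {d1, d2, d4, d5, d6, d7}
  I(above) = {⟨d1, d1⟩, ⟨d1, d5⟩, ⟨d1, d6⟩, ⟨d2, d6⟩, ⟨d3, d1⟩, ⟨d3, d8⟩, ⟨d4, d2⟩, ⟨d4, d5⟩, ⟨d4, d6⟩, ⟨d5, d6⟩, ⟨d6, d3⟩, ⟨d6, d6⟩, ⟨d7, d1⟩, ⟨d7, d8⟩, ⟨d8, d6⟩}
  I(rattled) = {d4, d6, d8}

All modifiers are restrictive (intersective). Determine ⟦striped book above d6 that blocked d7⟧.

⟦above d6⟧ = {x : ⟨x, d6⟩ ∈ ⟦above⟧} = {d1, d2, d4, d5, d6, d8}
⟦that blocked d7⟧ = {x : ⟨x, d7⟩ ∈ ⟦blocked⟧} = {d2, d3, d4, d5, d7}
⟦book⟧ = {d1, d2, d4, d5, d6, d7}
… ∩ ⟦above d6⟧ = {d1, d2, d4, d5, d6, d7} ∩ {d1, d2, d4, d5, d6, d8} = {d1, d2, d4, d5, d6}
… ∩ ⟦that blocked d7⟧ = {d1, d2, d4, d5, d6} ∩ {d2, d3, d4, d5, d7} = {d2, d4, d5}
… ∩ ⟦striped⟧ = {d2, d4, d5} ∩ {d2, d3, d7, d8} = {d2}
So ⟦striped book above d6 that blocked d7⟧ = {d2}.

{d2}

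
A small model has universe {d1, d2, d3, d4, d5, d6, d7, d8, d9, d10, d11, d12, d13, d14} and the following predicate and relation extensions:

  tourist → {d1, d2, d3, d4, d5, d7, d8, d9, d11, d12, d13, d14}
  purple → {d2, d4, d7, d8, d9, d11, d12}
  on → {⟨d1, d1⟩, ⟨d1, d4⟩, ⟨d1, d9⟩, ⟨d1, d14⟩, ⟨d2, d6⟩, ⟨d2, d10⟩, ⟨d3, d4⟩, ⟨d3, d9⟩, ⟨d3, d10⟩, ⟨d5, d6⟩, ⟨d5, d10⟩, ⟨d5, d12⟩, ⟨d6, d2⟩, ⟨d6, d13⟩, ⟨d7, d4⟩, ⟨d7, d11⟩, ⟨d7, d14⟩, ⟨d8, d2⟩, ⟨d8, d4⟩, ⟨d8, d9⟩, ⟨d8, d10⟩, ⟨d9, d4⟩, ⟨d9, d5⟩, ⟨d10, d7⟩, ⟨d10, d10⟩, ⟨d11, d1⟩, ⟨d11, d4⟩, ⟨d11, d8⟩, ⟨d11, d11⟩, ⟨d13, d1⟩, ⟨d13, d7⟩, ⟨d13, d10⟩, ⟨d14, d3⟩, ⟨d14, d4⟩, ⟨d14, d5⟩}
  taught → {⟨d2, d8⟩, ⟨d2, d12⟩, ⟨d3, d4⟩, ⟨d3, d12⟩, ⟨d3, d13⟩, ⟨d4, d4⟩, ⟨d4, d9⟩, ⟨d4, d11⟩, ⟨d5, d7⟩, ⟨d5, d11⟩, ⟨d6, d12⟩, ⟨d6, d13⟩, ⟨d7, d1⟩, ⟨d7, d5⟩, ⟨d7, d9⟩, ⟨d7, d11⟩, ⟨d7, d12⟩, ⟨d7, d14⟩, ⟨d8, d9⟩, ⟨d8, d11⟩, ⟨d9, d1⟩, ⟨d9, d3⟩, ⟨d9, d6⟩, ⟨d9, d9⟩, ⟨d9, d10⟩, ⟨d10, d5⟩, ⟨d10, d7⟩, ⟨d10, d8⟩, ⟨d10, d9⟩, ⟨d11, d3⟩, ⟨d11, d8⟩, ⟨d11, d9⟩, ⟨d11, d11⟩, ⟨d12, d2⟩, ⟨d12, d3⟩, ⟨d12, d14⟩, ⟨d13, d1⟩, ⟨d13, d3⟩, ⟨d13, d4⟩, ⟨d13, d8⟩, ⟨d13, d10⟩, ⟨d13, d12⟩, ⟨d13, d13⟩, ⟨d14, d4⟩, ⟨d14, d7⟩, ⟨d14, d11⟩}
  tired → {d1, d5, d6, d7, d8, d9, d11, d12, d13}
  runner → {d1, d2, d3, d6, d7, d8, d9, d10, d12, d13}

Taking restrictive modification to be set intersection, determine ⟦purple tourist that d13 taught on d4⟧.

⟦that d13 taught⟧ = {x : ⟨d13, x⟩ ∈ ⟦taught⟧} = {d1, d3, d4, d8, d10, d12, d13}
⟦on d4⟧ = {x : ⟨x, d4⟩ ∈ ⟦on⟧} = {d1, d3, d7, d8, d9, d11, d14}
⟦tourist⟧ = {d1, d2, d3, d4, d5, d7, d8, d9, d11, d12, d13, d14}
… ∩ ⟦that d13 taught⟧ = {d1, d2, d3, d4, d5, d7, d8, d9, d11, d12, d13, d14} ∩ {d1, d3, d4, d8, d10, d12, d13} = {d1, d3, d4, d8, d12, d13}
… ∩ ⟦on d4⟧ = {d1, d3, d4, d8, d12, d13} ∩ {d1, d3, d7, d8, d9, d11, d14} = {d1, d3, d8}
… ∩ ⟦purple⟧ = {d1, d3, d8} ∩ {d2, d4, d7, d8, d9, d11, d12} = {d8}
So ⟦purple tourist that d13 taught on d4⟧ = {d8}.

{d8}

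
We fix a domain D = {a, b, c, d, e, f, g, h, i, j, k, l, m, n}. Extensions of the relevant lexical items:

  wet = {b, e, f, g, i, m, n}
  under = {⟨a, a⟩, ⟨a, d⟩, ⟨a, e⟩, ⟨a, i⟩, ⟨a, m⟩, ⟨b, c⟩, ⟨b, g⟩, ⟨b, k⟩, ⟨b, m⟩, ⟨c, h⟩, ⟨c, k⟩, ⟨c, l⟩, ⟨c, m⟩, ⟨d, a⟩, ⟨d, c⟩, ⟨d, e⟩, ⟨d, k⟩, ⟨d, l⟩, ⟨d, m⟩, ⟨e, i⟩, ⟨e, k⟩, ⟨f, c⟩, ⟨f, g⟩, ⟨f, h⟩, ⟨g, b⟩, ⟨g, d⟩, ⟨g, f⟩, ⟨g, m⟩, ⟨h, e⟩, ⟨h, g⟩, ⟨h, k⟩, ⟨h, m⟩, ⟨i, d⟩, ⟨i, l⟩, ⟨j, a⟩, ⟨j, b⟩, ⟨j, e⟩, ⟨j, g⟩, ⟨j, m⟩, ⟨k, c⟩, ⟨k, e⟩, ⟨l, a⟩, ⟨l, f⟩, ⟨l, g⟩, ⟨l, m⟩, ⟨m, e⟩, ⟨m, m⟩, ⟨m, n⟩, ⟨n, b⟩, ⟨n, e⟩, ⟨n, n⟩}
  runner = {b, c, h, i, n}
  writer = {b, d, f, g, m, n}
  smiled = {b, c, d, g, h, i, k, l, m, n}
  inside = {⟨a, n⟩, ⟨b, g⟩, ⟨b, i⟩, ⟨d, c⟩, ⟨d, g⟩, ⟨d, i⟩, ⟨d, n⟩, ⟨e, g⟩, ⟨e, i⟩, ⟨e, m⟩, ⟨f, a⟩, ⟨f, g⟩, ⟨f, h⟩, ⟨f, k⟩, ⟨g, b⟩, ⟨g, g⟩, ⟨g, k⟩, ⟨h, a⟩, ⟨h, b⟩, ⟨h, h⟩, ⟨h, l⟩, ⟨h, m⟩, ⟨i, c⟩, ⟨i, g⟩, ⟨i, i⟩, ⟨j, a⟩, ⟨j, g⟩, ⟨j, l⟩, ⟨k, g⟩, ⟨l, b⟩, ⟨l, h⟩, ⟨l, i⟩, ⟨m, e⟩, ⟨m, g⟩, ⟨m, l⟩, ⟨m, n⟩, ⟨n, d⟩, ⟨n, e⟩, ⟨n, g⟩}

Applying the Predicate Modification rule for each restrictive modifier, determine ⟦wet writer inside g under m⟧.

{b, g, m}

⟦inside g⟧ = {x : ⟨x, g⟩ ∈ ⟦inside⟧} = {b, d, e, f, g, i, j, k, m, n}
⟦under m⟧ = {x : ⟨x, m⟩ ∈ ⟦under⟧} = {a, b, c, d, g, h, j, l, m}
⟦writer⟧ = {b, d, f, g, m, n}
… ∩ ⟦inside g⟧ = {b, d, f, g, m, n} ∩ {b, d, e, f, g, i, j, k, m, n} = {b, d, f, g, m, n}
… ∩ ⟦under m⟧ = {b, d, f, g, m, n} ∩ {a, b, c, d, g, h, j, l, m} = {b, d, g, m}
… ∩ ⟦wet⟧ = {b, d, g, m} ∩ {b, e, f, g, i, m, n} = {b, g, m}
So ⟦wet writer inside g under m⟧ = {b, g, m}.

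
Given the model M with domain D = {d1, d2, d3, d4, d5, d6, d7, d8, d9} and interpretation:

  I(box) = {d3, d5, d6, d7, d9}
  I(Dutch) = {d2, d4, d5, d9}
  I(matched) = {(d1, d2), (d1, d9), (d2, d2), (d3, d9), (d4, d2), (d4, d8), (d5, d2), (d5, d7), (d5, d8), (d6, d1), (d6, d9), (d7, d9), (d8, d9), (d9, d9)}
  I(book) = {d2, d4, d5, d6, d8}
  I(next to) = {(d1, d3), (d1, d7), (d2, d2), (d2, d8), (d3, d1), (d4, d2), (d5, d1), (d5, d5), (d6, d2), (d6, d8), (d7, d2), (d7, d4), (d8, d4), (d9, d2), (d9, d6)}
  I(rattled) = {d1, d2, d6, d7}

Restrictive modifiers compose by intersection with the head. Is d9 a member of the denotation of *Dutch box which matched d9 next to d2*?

yes

⟦which matched d9⟧ = {x : ⟨x, d9⟩ ∈ ⟦matched⟧} = {d1, d3, d6, d7, d8, d9}
⟦next to d2⟧ = {x : ⟨x, d2⟩ ∈ ⟦next to⟧} = {d2, d4, d6, d7, d9}
⟦box⟧ = {d3, d5, d6, d7, d9}
… ∩ ⟦which matched d9⟧ = {d3, d5, d6, d7, d9} ∩ {d1, d3, d6, d7, d8, d9} = {d3, d6, d7, d9}
… ∩ ⟦next to d2⟧ = {d3, d6, d7, d9} ∩ {d2, d4, d6, d7, d9} = {d6, d7, d9}
… ∩ ⟦Dutch⟧ = {d6, d7, d9} ∩ {d2, d4, d5, d9} = {d9}
⟦Dutch box which matched d9 next to d2⟧ = {d9}; d9 ∈ this set.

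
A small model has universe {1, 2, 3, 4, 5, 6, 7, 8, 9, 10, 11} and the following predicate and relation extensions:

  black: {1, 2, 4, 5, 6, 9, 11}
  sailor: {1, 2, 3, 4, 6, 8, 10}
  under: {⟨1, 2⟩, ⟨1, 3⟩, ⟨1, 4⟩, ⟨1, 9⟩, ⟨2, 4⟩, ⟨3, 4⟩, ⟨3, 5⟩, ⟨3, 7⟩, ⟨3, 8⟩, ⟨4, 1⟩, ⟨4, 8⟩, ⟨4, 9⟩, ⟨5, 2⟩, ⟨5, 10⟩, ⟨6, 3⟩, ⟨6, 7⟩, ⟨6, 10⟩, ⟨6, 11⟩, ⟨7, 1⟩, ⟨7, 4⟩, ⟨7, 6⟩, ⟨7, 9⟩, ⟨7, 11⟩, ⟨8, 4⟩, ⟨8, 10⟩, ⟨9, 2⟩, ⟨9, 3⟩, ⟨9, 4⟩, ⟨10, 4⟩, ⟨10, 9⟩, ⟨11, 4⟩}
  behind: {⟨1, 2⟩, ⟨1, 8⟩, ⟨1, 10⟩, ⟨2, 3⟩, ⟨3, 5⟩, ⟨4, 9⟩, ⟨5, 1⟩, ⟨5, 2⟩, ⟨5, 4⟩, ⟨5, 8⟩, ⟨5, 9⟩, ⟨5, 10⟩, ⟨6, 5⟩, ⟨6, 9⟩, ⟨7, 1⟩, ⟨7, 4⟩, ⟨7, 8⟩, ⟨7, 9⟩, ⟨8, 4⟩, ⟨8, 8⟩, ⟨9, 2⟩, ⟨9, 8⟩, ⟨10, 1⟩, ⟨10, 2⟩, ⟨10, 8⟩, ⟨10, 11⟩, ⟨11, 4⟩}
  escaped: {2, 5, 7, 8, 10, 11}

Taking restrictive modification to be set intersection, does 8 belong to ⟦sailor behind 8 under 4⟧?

⟦behind 8⟧ = {x : ⟨x, 8⟩ ∈ ⟦behind⟧} = {1, 5, 7, 8, 9, 10}
⟦under 4⟧ = {x : ⟨x, 4⟩ ∈ ⟦under⟧} = {1, 2, 3, 7, 8, 9, 10, 11}
⟦sailor⟧ = {1, 2, 3, 4, 6, 8, 10}
… ∩ ⟦behind 8⟧ = {1, 2, 3, 4, 6, 8, 10} ∩ {1, 5, 7, 8, 9, 10} = {1, 8, 10}
… ∩ ⟦under 4⟧ = {1, 8, 10} ∩ {1, 2, 3, 7, 8, 9, 10, 11} = {1, 8, 10}
⟦sailor behind 8 under 4⟧ = {1, 8, 10}; 8 ∈ this set.

yes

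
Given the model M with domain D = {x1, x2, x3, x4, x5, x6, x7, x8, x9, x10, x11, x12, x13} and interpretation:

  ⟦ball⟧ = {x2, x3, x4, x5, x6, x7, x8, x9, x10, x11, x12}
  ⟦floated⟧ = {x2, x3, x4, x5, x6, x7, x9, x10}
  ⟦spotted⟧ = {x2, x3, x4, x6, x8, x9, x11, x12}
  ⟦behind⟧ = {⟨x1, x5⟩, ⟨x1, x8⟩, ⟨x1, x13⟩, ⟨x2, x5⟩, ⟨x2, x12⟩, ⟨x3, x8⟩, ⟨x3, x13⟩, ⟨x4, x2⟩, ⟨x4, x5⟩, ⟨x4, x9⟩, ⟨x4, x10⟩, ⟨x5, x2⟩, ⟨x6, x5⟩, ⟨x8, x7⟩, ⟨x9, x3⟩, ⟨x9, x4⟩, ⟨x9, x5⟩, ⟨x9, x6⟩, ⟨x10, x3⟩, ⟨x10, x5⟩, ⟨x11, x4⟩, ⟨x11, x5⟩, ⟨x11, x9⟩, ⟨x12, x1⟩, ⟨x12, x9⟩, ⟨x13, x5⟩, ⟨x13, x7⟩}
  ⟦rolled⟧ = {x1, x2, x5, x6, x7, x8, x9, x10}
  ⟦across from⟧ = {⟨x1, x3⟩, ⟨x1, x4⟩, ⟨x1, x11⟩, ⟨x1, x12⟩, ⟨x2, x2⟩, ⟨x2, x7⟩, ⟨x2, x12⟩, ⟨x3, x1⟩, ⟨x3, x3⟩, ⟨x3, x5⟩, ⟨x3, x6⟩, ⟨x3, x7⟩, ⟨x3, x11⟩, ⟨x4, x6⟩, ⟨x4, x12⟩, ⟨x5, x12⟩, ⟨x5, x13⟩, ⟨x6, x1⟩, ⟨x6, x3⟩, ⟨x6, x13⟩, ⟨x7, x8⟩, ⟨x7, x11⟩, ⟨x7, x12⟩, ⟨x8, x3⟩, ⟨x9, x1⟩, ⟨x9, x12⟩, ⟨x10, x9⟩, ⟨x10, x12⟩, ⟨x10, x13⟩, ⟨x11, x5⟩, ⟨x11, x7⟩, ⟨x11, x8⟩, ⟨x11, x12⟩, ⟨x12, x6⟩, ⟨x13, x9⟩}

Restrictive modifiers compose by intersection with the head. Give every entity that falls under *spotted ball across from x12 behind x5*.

⟦across from x12⟧ = {x : ⟨x, x12⟩ ∈ ⟦across from⟧} = {x1, x2, x4, x5, x7, x9, x10, x11}
⟦behind x5⟧ = {x : ⟨x, x5⟩ ∈ ⟦behind⟧} = {x1, x2, x4, x6, x9, x10, x11, x13}
⟦ball⟧ = {x2, x3, x4, x5, x6, x7, x8, x9, x10, x11, x12}
… ∩ ⟦across from x12⟧ = {x2, x3, x4, x5, x6, x7, x8, x9, x10, x11, x12} ∩ {x1, x2, x4, x5, x7, x9, x10, x11} = {x2, x4, x5, x7, x9, x10, x11}
… ∩ ⟦behind x5⟧ = {x2, x4, x5, x7, x9, x10, x11} ∩ {x1, x2, x4, x6, x9, x10, x11, x13} = {x2, x4, x9, x10, x11}
… ∩ ⟦spotted⟧ = {x2, x4, x9, x10, x11} ∩ {x2, x3, x4, x6, x8, x9, x11, x12} = {x2, x4, x9, x11}
So ⟦spotted ball across from x12 behind x5⟧ = {x2, x4, x9, x11}.

{x2, x4, x9, x11}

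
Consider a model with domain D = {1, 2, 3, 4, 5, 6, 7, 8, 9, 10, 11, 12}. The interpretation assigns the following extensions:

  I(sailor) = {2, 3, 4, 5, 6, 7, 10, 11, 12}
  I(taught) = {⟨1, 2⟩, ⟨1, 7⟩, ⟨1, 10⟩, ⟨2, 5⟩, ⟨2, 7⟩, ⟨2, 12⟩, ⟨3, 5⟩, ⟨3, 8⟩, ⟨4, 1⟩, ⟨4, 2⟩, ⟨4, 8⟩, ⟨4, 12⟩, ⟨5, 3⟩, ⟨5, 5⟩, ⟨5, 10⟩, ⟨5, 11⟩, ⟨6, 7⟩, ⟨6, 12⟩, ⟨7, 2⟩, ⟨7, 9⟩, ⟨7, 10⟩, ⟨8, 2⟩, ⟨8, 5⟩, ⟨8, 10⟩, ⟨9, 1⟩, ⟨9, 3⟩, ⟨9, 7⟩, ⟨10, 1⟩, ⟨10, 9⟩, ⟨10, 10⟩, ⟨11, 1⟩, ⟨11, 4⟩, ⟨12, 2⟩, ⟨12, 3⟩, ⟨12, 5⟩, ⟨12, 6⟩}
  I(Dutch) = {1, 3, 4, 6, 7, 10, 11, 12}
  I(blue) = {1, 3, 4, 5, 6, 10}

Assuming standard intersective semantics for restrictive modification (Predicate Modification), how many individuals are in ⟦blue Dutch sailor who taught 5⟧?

1

⟦who taught 5⟧ = {x : ⟨x, 5⟩ ∈ ⟦taught⟧} = {2, 3, 5, 8, 12}
⟦sailor⟧ = {2, 3, 4, 5, 6, 7, 10, 11, 12}
… ∩ ⟦who taught 5⟧ = {2, 3, 4, 5, 6, 7, 10, 11, 12} ∩ {2, 3, 5, 8, 12} = {2, 3, 5, 12}
… ∩ ⟦blue⟧ = {2, 3, 5, 12} ∩ {1, 3, 4, 5, 6, 10} = {3, 5}
… ∩ ⟦Dutch⟧ = {3, 5} ∩ {1, 3, 4, 6, 7, 10, 11, 12} = {3}
⟦blue Dutch sailor who taught 5⟧ = {3}, so the cardinality is 1.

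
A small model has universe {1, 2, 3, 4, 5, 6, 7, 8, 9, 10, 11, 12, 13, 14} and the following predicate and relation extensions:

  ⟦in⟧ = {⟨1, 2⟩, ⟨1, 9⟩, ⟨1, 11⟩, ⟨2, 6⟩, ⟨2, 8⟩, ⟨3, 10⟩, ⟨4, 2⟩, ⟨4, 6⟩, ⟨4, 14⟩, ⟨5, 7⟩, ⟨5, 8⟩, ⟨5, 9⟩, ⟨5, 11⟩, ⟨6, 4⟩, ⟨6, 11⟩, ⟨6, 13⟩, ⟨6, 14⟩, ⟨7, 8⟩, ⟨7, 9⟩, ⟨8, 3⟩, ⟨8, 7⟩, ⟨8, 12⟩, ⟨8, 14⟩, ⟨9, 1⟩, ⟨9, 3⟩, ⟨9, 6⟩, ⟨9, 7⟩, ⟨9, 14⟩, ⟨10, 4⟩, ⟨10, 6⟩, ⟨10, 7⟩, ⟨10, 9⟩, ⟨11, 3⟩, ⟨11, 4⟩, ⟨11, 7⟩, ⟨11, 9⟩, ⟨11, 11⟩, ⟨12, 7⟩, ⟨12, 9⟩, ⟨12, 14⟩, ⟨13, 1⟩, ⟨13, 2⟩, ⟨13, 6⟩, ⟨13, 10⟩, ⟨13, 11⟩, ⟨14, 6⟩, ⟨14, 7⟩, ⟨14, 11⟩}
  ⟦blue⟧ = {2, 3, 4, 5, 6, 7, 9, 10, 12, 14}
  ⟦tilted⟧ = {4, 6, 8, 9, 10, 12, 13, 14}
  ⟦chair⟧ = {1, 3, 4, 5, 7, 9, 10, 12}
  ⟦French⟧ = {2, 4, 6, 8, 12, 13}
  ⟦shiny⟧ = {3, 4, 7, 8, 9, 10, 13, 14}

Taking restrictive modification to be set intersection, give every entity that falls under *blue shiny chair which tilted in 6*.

⟦which tilted⟧ = ⟦tilted⟧ = {4, 6, 8, 9, 10, 12, 13, 14}
⟦in 6⟧ = {x : ⟨x, 6⟩ ∈ ⟦in⟧} = {2, 4, 9, 10, 13, 14}
⟦chair⟧ = {1, 3, 4, 5, 7, 9, 10, 12}
… ∩ ⟦which tilted⟧ = {1, 3, 4, 5, 7, 9, 10, 12} ∩ {4, 6, 8, 9, 10, 12, 13, 14} = {4, 9, 10, 12}
… ∩ ⟦in 6⟧ = {4, 9, 10, 12} ∩ {2, 4, 9, 10, 13, 14} = {4, 9, 10}
… ∩ ⟦blue⟧ = {4, 9, 10} ∩ {2, 3, 4, 5, 6, 7, 9, 10, 12, 14} = {4, 9, 10}
… ∩ ⟦shiny⟧ = {4, 9, 10} ∩ {3, 4, 7, 8, 9, 10, 13, 14} = {4, 9, 10}
So ⟦blue shiny chair which tilted in 6⟧ = {4, 9, 10}.

{4, 9, 10}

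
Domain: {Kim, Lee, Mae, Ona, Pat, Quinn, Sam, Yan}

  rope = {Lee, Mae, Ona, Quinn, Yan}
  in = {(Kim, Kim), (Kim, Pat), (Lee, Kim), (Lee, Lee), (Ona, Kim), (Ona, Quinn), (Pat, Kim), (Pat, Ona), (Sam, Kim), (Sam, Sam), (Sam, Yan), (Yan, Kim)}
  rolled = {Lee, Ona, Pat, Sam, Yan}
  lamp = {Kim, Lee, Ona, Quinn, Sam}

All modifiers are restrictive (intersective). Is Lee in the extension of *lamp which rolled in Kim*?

yes

⟦which rolled⟧ = ⟦rolled⟧ = {Lee, Ona, Pat, Sam, Yan}
⟦in Kim⟧ = {x : ⟨x, Kim⟩ ∈ ⟦in⟧} = {Kim, Lee, Ona, Pat, Sam, Yan}
⟦lamp⟧ = {Kim, Lee, Ona, Quinn, Sam}
… ∩ ⟦which rolled⟧ = {Kim, Lee, Ona, Quinn, Sam} ∩ {Lee, Ona, Pat, Sam, Yan} = {Lee, Ona, Sam}
… ∩ ⟦in Kim⟧ = {Lee, Ona, Sam} ∩ {Kim, Lee, Ona, Pat, Sam, Yan} = {Lee, Ona, Sam}
⟦lamp which rolled in Kim⟧ = {Lee, Ona, Sam}; Lee ∈ this set.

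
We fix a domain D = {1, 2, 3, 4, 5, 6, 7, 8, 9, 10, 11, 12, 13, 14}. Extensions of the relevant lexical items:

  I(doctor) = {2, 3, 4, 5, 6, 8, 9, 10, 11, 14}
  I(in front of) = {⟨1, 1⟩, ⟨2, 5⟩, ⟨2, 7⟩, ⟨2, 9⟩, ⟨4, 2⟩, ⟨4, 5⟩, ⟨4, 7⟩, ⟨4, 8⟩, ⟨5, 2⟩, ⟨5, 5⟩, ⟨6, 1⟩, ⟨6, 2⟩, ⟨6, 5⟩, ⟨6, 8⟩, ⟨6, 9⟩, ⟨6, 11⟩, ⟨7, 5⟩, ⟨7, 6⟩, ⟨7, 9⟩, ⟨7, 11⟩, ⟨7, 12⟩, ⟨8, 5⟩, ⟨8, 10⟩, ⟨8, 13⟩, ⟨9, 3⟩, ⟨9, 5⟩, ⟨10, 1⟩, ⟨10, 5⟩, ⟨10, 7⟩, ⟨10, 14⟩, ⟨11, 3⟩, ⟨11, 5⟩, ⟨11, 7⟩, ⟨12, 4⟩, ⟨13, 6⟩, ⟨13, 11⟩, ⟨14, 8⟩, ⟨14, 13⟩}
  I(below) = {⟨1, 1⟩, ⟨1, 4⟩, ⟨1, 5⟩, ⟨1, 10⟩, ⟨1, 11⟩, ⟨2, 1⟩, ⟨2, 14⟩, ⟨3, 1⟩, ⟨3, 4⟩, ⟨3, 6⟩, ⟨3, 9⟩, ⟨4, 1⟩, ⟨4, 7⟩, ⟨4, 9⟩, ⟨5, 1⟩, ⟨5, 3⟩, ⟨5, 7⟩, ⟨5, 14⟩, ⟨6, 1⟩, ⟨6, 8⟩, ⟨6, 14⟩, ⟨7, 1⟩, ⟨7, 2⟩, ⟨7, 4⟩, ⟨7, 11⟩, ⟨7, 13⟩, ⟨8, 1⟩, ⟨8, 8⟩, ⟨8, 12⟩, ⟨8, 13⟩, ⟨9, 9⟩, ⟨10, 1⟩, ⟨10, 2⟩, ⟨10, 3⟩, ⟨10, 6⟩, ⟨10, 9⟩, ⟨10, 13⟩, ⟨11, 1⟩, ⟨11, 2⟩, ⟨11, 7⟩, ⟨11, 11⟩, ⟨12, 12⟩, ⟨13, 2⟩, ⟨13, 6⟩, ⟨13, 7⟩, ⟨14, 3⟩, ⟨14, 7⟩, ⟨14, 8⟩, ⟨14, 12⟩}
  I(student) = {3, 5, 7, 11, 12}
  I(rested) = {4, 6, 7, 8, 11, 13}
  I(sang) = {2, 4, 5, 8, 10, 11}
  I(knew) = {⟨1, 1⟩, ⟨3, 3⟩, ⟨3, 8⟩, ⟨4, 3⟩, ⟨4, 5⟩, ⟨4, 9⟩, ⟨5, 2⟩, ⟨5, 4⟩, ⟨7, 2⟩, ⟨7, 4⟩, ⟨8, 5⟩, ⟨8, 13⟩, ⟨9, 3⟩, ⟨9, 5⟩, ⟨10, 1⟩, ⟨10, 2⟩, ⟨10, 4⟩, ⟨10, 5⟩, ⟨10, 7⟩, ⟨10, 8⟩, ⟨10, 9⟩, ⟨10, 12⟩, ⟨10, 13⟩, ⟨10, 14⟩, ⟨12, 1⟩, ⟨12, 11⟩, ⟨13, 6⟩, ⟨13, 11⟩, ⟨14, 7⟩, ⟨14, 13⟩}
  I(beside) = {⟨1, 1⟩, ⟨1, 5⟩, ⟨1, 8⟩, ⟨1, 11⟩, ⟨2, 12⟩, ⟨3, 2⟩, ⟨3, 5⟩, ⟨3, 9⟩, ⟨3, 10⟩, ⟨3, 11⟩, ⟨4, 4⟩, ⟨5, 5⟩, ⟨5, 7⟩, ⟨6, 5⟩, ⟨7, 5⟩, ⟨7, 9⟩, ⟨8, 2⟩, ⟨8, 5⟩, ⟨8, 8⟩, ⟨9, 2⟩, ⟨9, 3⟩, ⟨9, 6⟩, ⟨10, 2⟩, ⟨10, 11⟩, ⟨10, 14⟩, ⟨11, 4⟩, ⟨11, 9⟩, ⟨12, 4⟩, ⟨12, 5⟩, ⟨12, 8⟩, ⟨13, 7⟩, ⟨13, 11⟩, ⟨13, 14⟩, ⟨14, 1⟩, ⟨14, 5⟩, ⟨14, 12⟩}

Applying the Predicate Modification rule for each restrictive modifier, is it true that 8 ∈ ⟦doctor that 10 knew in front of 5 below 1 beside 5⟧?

⟦that 10 knew⟧ = {x : ⟨10, x⟩ ∈ ⟦knew⟧} = {1, 2, 4, 5, 7, 8, 9, 12, 13, 14}
⟦in front of 5⟧ = {x : ⟨x, 5⟩ ∈ ⟦in front of⟧} = {2, 4, 5, 6, 7, 8, 9, 10, 11}
⟦below 1⟧ = {x : ⟨x, 1⟩ ∈ ⟦below⟧} = {1, 2, 3, 4, 5, 6, 7, 8, 10, 11}
⟦beside 5⟧ = {x : ⟨x, 5⟩ ∈ ⟦beside⟧} = {1, 3, 5, 6, 7, 8, 12, 14}
⟦doctor⟧ = {2, 3, 4, 5, 6, 8, 9, 10, 11, 14}
… ∩ ⟦that 10 knew⟧ = {2, 3, 4, 5, 6, 8, 9, 10, 11, 14} ∩ {1, 2, 4, 5, 7, 8, 9, 12, 13, 14} = {2, 4, 5, 8, 9, 14}
… ∩ ⟦in front of 5⟧ = {2, 4, 5, 8, 9, 14} ∩ {2, 4, 5, 6, 7, 8, 9, 10, 11} = {2, 4, 5, 8, 9}
… ∩ ⟦below 1⟧ = {2, 4, 5, 8, 9} ∩ {1, 2, 3, 4, 5, 6, 7, 8, 10, 11} = {2, 4, 5, 8}
… ∩ ⟦beside 5⟧ = {2, 4, 5, 8} ∩ {1, 3, 5, 6, 7, 8, 12, 14} = {5, 8}
⟦doctor that 10 knew in front of 5 below 1 beside 5⟧ = {5, 8}; 8 ∈ this set.

yes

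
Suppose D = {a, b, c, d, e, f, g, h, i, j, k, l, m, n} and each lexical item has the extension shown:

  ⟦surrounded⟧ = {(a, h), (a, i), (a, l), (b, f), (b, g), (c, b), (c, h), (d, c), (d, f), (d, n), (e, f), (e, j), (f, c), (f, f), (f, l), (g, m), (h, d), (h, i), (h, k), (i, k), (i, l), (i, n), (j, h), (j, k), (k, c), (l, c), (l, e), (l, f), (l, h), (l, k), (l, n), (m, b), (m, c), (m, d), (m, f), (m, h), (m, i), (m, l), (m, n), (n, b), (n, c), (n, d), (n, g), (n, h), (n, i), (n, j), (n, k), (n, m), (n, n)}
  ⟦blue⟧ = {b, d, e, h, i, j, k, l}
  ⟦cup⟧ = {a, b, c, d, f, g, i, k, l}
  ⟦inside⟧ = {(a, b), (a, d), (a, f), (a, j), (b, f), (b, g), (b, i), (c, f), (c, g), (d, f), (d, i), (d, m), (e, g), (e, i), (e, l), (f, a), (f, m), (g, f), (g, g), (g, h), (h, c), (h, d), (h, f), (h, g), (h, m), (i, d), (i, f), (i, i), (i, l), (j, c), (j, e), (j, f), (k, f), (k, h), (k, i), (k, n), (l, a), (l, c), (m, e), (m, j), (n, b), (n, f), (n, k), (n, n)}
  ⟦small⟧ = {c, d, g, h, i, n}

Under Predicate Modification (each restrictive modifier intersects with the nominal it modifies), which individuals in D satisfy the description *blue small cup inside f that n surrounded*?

⟦inside f⟧ = {x : ⟨x, f⟩ ∈ ⟦inside⟧} = {a, b, c, d, g, h, i, j, k, n}
⟦that n surrounded⟧ = {x : ⟨n, x⟩ ∈ ⟦surrounded⟧} = {b, c, d, g, h, i, j, k, m, n}
⟦cup⟧ = {a, b, c, d, f, g, i, k, l}
… ∩ ⟦inside f⟧ = {a, b, c, d, f, g, i, k, l} ∩ {a, b, c, d, g, h, i, j, k, n} = {a, b, c, d, g, i, k}
… ∩ ⟦that n surrounded⟧ = {a, b, c, d, g, i, k} ∩ {b, c, d, g, h, i, j, k, m, n} = {b, c, d, g, i, k}
… ∩ ⟦blue⟧ = {b, c, d, g, i, k} ∩ {b, d, e, h, i, j, k, l} = {b, d, i, k}
… ∩ ⟦small⟧ = {b, d, i, k} ∩ {c, d, g, h, i, n} = {d, i}
So ⟦blue small cup inside f that n surrounded⟧ = {d, i}.

{d, i}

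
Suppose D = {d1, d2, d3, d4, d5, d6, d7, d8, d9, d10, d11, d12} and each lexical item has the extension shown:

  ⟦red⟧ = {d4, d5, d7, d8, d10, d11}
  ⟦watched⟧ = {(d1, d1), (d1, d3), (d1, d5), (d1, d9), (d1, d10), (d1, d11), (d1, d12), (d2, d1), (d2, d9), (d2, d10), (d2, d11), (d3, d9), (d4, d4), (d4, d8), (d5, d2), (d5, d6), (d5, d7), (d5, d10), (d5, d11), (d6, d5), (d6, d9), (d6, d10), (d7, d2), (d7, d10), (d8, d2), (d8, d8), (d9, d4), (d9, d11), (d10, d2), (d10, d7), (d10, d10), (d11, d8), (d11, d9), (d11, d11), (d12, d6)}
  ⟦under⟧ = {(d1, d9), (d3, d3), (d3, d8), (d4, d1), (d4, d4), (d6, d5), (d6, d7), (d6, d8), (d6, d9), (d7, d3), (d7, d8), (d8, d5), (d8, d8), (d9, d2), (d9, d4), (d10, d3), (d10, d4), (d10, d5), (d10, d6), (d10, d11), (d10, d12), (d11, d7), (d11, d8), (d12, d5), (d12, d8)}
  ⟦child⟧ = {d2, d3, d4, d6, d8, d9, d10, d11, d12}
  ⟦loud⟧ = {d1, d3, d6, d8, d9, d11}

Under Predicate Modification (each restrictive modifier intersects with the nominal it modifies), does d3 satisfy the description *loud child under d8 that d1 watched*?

⟦under d8⟧ = {x : ⟨x, d8⟩ ∈ ⟦under⟧} = {d3, d6, d7, d8, d11, d12}
⟦that d1 watched⟧ = {x : ⟨d1, x⟩ ∈ ⟦watched⟧} = {d1, d3, d5, d9, d10, d11, d12}
⟦child⟧ = {d2, d3, d4, d6, d8, d9, d10, d11, d12}
… ∩ ⟦under d8⟧ = {d2, d3, d4, d6, d8, d9, d10, d11, d12} ∩ {d3, d6, d7, d8, d11, d12} = {d3, d6, d8, d11, d12}
… ∩ ⟦that d1 watched⟧ = {d3, d6, d8, d11, d12} ∩ {d1, d3, d5, d9, d10, d11, d12} = {d3, d11, d12}
… ∩ ⟦loud⟧ = {d3, d11, d12} ∩ {d1, d3, d6, d8, d9, d11} = {d3, d11}
⟦loud child under d8 that d1 watched⟧ = {d3, d11}; d3 ∈ this set.

yes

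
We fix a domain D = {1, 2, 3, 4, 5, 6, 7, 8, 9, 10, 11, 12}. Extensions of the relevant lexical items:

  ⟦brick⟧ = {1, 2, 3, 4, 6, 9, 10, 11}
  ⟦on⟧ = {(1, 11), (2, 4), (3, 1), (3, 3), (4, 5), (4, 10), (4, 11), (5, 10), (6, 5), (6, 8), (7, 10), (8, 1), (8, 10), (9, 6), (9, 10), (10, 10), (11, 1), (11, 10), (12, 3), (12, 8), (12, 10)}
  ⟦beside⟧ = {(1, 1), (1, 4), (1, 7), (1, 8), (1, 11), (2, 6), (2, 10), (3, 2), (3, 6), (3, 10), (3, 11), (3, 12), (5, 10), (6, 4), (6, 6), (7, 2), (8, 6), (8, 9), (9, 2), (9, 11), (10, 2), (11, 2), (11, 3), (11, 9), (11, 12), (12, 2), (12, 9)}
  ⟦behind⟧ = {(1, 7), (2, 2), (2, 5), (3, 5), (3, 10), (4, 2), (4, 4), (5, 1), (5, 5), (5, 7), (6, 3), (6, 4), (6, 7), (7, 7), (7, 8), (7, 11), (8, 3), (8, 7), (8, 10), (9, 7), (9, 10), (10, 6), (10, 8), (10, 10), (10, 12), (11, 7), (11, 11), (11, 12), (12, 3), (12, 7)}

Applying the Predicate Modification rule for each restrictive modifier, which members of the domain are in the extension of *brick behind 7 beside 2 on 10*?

⟦behind 7⟧ = {x : ⟨x, 7⟩ ∈ ⟦behind⟧} = {1, 5, 6, 7, 8, 9, 11, 12}
⟦beside 2⟧ = {x : ⟨x, 2⟩ ∈ ⟦beside⟧} = {3, 7, 9, 10, 11, 12}
⟦on 10⟧ = {x : ⟨x, 10⟩ ∈ ⟦on⟧} = {4, 5, 7, 8, 9, 10, 11, 12}
⟦brick⟧ = {1, 2, 3, 4, 6, 9, 10, 11}
… ∩ ⟦behind 7⟧ = {1, 2, 3, 4, 6, 9, 10, 11} ∩ {1, 5, 6, 7, 8, 9, 11, 12} = {1, 6, 9, 11}
… ∩ ⟦beside 2⟧ = {1, 6, 9, 11} ∩ {3, 7, 9, 10, 11, 12} = {9, 11}
… ∩ ⟦on 10⟧ = {9, 11} ∩ {4, 5, 7, 8, 9, 10, 11, 12} = {9, 11}
So ⟦brick behind 7 beside 2 on 10⟧ = {9, 11}.

{9, 11}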